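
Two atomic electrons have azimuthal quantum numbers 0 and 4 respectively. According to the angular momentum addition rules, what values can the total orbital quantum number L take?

L = 4

L runs from |0 − 4| = 4 to 0 + 4 = 4.
So L can be 4.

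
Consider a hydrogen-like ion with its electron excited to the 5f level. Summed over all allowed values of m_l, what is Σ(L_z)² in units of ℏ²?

The 5f level has l = 3.
m_l runs from −3 to 3, i.e. {-3, -2, -1, 0, 1, 2, 3}.
Summing m² from −3 to 3: Σ m_l² = 28.

Σ(L_z)² = 28 ℏ²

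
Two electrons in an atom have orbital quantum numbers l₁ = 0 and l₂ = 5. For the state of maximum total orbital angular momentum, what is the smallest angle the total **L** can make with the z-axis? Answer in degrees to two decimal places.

By the triangle rule, |l₁ − l₂| ≤ L ≤ l₁ + l₂.
Allowed values: L = 5.
The maximum is L = 5, with |L_tot| = ℏ√(5·6) = √30 ℏ.
The minimum angle with z is arccos(5/√30) ≈ 24.09°.

θ_min ≈ 24.09°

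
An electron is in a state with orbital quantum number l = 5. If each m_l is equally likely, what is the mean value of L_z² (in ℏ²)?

The allowed m_l values are -5, -4, -3, -2, -1, 0, 1, 2, 3, 4, 5.
Average of L_z² over 11 states: 110/11 ℏ² = 10 ℏ².

⟨L_z²⟩ = 10 ℏ²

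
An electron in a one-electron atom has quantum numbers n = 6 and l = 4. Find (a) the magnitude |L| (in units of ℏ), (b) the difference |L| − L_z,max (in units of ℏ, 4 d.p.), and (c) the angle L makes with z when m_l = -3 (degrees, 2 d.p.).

|L| = ℏ√(4·5) = 2√5 ℏ ≈ 4.472ℏ.
|L| − L_z,max = (2√5 − 4)ℏ ≈ 0.4721ℏ.
For m_l = -3: cos θ = -3/√20, θ ≈ 132.13°.

|L| = 2√5 ℏ ≈ 4.472ℏ; |L|−L_z,max ≈ 0.4721ℏ; θ(m_l=-3) ≈ 132.13°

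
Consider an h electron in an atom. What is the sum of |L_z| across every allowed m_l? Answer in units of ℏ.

H corresponds to l = 5.
m_l ∈ {-5, -4, -3, -2, -1, 0, 1, 2, 3, 4, 5}.
Σ|m_l| = 2·5(5+1)/2 = 30.

Σ|L_z| = 30 ℏ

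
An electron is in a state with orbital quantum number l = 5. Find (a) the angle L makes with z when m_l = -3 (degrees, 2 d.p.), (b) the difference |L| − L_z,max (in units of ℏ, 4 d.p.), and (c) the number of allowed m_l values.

θ(m_l=-3) ≈ 123.21°; |L|−L_z,max ≈ 0.4772ℏ; 11 values

For m_l = -3: cos θ = -3/√30, θ ≈ 123.21°.
|L| − L_z,max = (√30 − 5)ℏ ≈ 0.4772ℏ.
There are 2l+1 = 11 values of m_l.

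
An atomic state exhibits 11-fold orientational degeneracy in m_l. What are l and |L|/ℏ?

l = 5, |L| = √30 ℏ ≈ 5.477ℏ

Since there are 2l+1 = 11 values of m_l, l = 5.
Then |L| = √(l(l+1)) ℏ = √30 ℏ.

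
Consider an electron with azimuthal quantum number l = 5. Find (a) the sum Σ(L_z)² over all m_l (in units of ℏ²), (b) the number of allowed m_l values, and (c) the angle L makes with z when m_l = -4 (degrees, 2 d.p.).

Σ(L_z)² = 110 ℏ²; 11 values; θ(m_l=-4) ≈ 136.91°

Σ m_l² = 110, so Σ(L_z)² = 110 ℏ².
There are 2l+1 = 11 values of m_l.
For m_l = -4: cos θ = -4/√30, θ ≈ 136.91°.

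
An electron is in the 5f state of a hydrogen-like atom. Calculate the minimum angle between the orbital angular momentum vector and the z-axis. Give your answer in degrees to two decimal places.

For 5f, l = 3.
|L| = √(l(l+1)) ℏ = 2√3 ℏ.
The smallest angle corresponds to the largest L_z, i.e. m_l = l = 3, giving L_z = 3ℏ.
cos θ_min = 3/√12, so θ_min ≈ 30.00°.

θ_min ≈ 30.00°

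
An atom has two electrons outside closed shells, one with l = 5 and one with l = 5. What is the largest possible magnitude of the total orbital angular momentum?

|L_tot|_max = √110 ℏ ≈ 10.488ℏ

Angular momentum addition gives L = |l₁ − l₂|, …, l₁ + l₂.
So L can be 0, 1, 2, 3, 4, 5, 6, 7, 8, 9, 10.
The largest magnitude corresponds to L = 10: |L_tot| = ℏ√(10·11) = √110 ℏ.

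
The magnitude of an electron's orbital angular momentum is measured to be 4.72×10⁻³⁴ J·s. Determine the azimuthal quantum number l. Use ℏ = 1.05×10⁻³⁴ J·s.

l = 4

In units of ℏ, |L| ≈ 4.495.
l(l+1) ≈ 4.495² ≈ 20.21, so l = 4.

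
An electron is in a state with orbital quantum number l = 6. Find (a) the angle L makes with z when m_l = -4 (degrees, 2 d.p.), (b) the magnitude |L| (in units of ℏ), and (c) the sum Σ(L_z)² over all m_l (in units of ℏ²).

θ(m_l=-4) ≈ 128.11°; |L| = √42 ℏ ≈ 6.481ℏ; Σ(L_z)² = 182 ℏ²

For m_l = -4: cos θ = -4/√42, θ ≈ 128.11°.
|L| = ℏ√(6·7) = √42 ℏ ≈ 6.481ℏ.
Σ m_l² = 182, so Σ(L_z)² = 182 ℏ².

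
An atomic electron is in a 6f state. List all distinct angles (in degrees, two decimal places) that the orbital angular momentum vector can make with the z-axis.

θ ∈ {30.00°, 54.74°, 73.22°, 90.00°, 106.78°, 125.26°, 150.00°}

For 6f, l = 3.
|L|² = l(l+1)ℏ² = 12ℏ², so |L| = 2√3 ℏ.
cos θ = m_l/√12 for each m_l ∈ {-3, -2, -1, 0, 1, 2, 3}.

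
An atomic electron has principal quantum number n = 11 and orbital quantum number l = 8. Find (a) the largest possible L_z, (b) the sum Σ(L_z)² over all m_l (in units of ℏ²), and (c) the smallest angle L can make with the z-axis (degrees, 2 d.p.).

L_z,max = 8ℏ; Σ(L_z)² = 408 ℏ²; θ_min ≈ 19.47°

L_z,max = lℏ = 8ℏ.
Σ m_l² = 408, so Σ(L_z)² = 408 ℏ².
cos θ_min = 8/√72, so θ_min ≈ 19.47°.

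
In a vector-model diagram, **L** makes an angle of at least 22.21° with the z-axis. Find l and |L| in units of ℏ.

l = 6, |L| = √42 ℏ ≈ 6.481ℏ

cos²θ_min = l/(l+1) = 0.8571.
Thus l = 0.8571/(1 − 0.8571) ≈ 6.
Then |L| = ℏ√(6·7) = √42 ℏ.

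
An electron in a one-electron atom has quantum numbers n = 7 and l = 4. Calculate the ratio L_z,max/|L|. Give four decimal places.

|L| = 2√5 ℏ ≈ 4.4721ℏ, while L_z,max = lℏ = 4ℏ.
L_z,max/|L| = 4/√20 = 0.8944.

L_z,max/|L| = 0.8944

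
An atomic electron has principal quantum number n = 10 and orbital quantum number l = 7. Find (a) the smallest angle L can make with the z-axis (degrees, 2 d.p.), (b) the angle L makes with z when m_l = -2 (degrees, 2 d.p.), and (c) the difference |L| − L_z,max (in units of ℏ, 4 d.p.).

cos θ_min = 7/√56, so θ_min ≈ 20.70°.
For m_l = -2: cos θ = -2/√56, θ ≈ 105.50°.
|L| − L_z,max = (2√14 − 7)ℏ ≈ 0.4833ℏ.

θ_min ≈ 20.70°; θ(m_l=-2) ≈ 105.50°; |L|−L_z,max ≈ 0.4833ℏ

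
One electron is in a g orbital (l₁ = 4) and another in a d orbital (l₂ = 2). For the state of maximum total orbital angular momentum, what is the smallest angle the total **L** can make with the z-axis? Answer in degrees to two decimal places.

By the triangle rule, |l₁ − l₂| ≤ L ≤ l₁ + l₂.
Allowed values: L = 2, 3, 4, 5, 6.
The maximum is L = 6, with |L_tot| = ℏ√(6·7) = √42 ℏ.
The minimum angle with z is arccos(6/√42) ≈ 22.21°.

θ_min ≈ 22.21°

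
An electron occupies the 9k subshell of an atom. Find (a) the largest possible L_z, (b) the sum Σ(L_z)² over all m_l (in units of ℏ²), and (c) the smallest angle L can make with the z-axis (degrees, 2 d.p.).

The 9k subshell has l = 7.
L_z,max = lℏ = 7ℏ.
Σ m_l² = 280, so Σ(L_z)² = 280 ℏ².
cos θ_min = 7/√56, so θ_min ≈ 20.70°.

L_z,max = 7ℏ; Σ(L_z)² = 280 ℏ²; θ_min ≈ 20.70°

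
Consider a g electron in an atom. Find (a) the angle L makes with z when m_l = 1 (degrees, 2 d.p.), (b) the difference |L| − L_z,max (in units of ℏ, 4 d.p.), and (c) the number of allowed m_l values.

θ(m_l=1) ≈ 77.08°; |L|−L_z,max ≈ 0.4721ℏ; 9 values

A g state has l = 4.
For m_l = 1: cos θ = 1/√20, θ ≈ 77.08°.
|L| − L_z,max = (2√5 − 4)ℏ ≈ 0.4721ℏ.
There are 2l+1 = 9 values of m_l.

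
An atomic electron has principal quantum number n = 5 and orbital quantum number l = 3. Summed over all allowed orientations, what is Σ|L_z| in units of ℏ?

Σ|L_z| = 12 ℏ

m_l ∈ {-3, -2, -1, 0, 1, 2, 3}.
Σ|m_l| = 2(1+2+…+3) = 12.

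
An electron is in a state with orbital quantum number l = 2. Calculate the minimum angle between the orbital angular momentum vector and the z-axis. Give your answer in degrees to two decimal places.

θ_min ≈ 35.26°

|L|² = l(l+1)ℏ² = 6ℏ², so |L| = √6 ℏ.
The smallest angle corresponds to the largest L_z, i.e. m_l = l = 2, giving L_z = 2ℏ.
cos θ_min = 2/√6, so θ_min ≈ 35.26°.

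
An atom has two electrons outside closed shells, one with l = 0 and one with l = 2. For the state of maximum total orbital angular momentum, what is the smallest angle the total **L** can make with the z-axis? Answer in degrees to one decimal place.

θ_min ≈ 35.3°

L runs from |0 − 2| = 2 to 0 + 2 = 2.
Allowed values: L = 2.
The maximum is L = 2, with |L_tot| = ℏ√(2·3) = √6 ℏ.
The minimum angle with z is arccos(2/√6) ≈ 35.3°.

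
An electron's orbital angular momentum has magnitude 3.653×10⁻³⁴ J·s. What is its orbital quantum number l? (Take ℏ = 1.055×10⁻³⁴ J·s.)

Dividing by ℏ: |L|/ℏ ≈ 3.463.
(|L|/ℏ)² = l(l+1) ≈ 11.99 ⇒ l = 3.

l = 3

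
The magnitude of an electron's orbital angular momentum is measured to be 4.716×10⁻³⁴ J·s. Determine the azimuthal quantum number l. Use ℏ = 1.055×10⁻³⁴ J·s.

|L|/ℏ = (4.716×10⁻³⁴)/(1.055×10⁻³⁴) ≈ 4.470.
Set l(l+1) = 19.98; the integer solution is l = 4.

l = 4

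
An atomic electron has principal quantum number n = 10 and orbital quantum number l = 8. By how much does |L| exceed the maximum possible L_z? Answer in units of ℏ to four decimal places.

|L| − L_z,max ≈ 0.4853ℏ

|L| = 6√2 ℏ ≈ 8.4853ℏ, while L_z,max = lℏ = 8ℏ.
The difference is (6√2 − 8)ℏ ≈ 0.4853ℏ.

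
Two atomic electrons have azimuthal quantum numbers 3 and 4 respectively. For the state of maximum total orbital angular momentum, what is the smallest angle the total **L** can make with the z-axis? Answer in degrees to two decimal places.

L runs from |3 − 4| = 1 to 3 + 4 = 7.
So L can be 1, 2, 3, 4, 5, 6, 7.
The maximum is L = 7, with |L_tot| = ℏ√(7·8) = 2√14 ℏ.
The minimum angle with z is arccos(7/√56) ≈ 20.70°.

θ_min ≈ 20.70°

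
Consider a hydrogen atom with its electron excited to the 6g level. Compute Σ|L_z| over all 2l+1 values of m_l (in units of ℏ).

The 6g level has l = 4.
m_l runs from −4 to 4, i.e. {-4, -3, -2, -1, 0, 1, 2, 3, 4}.
Σ|m_l| = 2(1+2+…+4) = 20.

Σ|L_z| = 20 ℏ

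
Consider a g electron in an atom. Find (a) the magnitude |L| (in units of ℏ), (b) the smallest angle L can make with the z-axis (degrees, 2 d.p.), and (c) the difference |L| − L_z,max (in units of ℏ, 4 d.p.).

|L| = 2√5 ℏ ≈ 4.472ℏ; θ_min ≈ 26.57°; |L|−L_z,max ≈ 0.4721ℏ

A g state has l = 4.
|L| = ℏ√(4·5) = 2√5 ℏ ≈ 4.472ℏ.
cos θ_min = 4/√20, so θ_min ≈ 26.57°.
|L| − L_z,max = (2√5 − 4)ℏ ≈ 0.4721ℏ.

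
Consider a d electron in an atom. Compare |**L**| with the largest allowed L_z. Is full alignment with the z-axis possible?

A d state has l = 2.
|L| = √6 ℏ ≈ 2.4495ℏ, while L_z,max = lℏ = 2ℏ.
Since |L| > L_z,max, the vector can never point exactly along z; the closest it comes is θ_min = arccos(2/√6) ≈ 35.3°.

No: L_z,max = 2ℏ < |L| = √6 ℏ ≈ 2.449ℏ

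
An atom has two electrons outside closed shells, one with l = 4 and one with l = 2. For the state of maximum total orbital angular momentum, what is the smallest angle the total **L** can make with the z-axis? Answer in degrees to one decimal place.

By the triangle rule, |l₁ − l₂| ≤ L ≤ l₁ + l₂.
Allowed values: L = 2, 3, 4, 5, 6.
The maximum is L = 6, with |L_tot| = ℏ√(6·7) = √42 ℏ.
The minimum angle with z is arccos(6/√42) ≈ 22.2°.

θ_min ≈ 22.2°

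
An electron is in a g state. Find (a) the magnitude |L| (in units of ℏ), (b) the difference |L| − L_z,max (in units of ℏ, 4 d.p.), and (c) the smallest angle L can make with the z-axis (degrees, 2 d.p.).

|L| = 2√5 ℏ ≈ 4.472ℏ; |L|−L_z,max ≈ 0.4721ℏ; θ_min ≈ 26.57°

A g state has l = 4.
|L| = ℏ√(4·5) = 2√5 ℏ ≈ 4.472ℏ.
|L| − L_z,max = (2√5 − 4)ℏ ≈ 0.4721ℏ.
cos θ_min = 4/√20, so θ_min ≈ 26.57°.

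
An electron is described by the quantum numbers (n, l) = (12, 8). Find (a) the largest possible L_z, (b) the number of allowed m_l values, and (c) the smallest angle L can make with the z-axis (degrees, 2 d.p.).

L_z,max = lℏ = 8ℏ.
There are 2l+1 = 17 values of m_l.
cos θ_min = 8/√72, so θ_min ≈ 19.47°.

L_z,max = 8ℏ; 17 values; θ_min ≈ 19.47°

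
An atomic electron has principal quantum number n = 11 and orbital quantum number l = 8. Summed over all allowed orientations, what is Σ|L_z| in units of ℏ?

m_l ∈ {-8, -7, -6, -5, -4, -3, -2, -1, 0, 1, 2, 3, 4, 5, 6, 7, 8}.
Σ|m_l| = l(l+1) = 72.

Σ|L_z| = 72 ℏ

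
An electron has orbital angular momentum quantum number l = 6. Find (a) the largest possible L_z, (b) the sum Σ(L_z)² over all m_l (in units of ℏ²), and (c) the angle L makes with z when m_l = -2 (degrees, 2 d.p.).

L_z,max = 6ℏ; Σ(L_z)² = 182 ℏ²; θ(m_l=-2) ≈ 107.98°

L_z,max = lℏ = 6ℏ.
Σ m_l² = 182, so Σ(L_z)² = 182 ℏ².
For m_l = -2: cos θ = -2/√42, θ ≈ 107.98°.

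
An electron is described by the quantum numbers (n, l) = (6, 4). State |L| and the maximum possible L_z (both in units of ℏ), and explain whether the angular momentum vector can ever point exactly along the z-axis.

|L| = 2√5 ℏ ≈ 4.4721ℏ, while L_z,max = lℏ = 4ℏ.
Since |L| > L_z,max, the vector can never point exactly along z; the closest it comes is θ_min = arccos(4/√20) ≈ 26.6°.

No: L_z,max = 4ℏ < |L| = 2√5 ℏ ≈ 4.472ℏ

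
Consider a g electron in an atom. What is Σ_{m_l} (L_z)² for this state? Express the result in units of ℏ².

For a g orbital, l = 4.
m_l ∈ {-4, -3, -2, -1, 0, 1, 2, 3, 4}.
Summing m² from −4 to 4: Σ m_l² = 60.

Σ(L_z)² = 60 ℏ²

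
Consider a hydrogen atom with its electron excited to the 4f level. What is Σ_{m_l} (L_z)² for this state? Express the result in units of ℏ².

Σ(L_z)² = 28 ℏ²

The 4f level has l = 3.
The allowed m_l values are -3, -2, -1, 0, 1, 2, 3.
Summing m² from −3 to 3: Σ m_l² = 28.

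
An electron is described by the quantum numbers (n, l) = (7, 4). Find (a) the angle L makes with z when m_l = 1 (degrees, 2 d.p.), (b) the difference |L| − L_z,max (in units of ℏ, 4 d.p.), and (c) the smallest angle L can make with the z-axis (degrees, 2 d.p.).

For m_l = 1: cos θ = 1/√20, θ ≈ 77.08°.
|L| − L_z,max = (2√5 − 4)ℏ ≈ 0.4721ℏ.
cos θ_min = 4/√20, so θ_min ≈ 26.57°.

θ(m_l=1) ≈ 77.08°; |L|−L_z,max ≈ 0.4721ℏ; θ_min ≈ 26.57°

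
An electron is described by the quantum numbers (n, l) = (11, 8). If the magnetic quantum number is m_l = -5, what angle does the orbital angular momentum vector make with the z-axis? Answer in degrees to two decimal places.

|L| = √(l(l+1)) ℏ = 6√2 ℏ.
L_z = m_l ℏ = −5ℏ.
cos θ = L_z/|L| = -5/√72, so θ ≈ 126.10°.

θ ≈ 126.10°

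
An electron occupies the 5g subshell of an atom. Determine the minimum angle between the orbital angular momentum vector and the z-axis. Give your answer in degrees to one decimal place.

θ_min ≈ 26.6°

For 5g, l = 4.
|L| = ℏ√(l(l+1)) = 2√5 ℏ.
The smallest angle corresponds to the largest L_z, i.e. m_l = l = 4, giving L_z = 4ℏ.
cos θ_min = 4/√20, so θ_min ≈ 26.6°.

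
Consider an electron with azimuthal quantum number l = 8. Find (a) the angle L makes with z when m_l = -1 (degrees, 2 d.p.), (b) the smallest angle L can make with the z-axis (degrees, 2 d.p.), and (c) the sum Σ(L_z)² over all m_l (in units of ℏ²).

θ(m_l=-1) ≈ 96.77°; θ_min ≈ 19.47°; Σ(L_z)² = 408 ℏ²

For m_l = -1: cos θ = -1/√72, θ ≈ 96.77°.
cos θ_min = 8/√72, so θ_min ≈ 19.47°.
Σ m_l² = 408, so Σ(L_z)² = 408 ℏ².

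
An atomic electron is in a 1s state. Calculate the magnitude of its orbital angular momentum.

|L| = 0

1s means n = 1, l = 0.
|L| = ℏ√(l(l+1)) = ℏ√0 = 0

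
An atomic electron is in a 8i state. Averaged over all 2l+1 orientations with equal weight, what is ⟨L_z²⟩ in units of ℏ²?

For 8i, l = 6.
m_l ∈ {-6, -5, -4, -3, -2, -1, 0, 1, 2, 3, 4, 5, 6}.
⟨L_z²⟩ = ℏ²·l(l+1)/3 = 14ℏ².

⟨L_z²⟩ = 14 ℏ²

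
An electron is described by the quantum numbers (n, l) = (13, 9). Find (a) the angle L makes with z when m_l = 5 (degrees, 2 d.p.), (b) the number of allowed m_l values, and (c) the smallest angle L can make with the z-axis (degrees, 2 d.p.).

θ(m_l=5) ≈ 58.19°; 19 values; θ_min ≈ 18.43°

For m_l = 5: cos θ = 5/√90, θ ≈ 58.19°.
There are 2l+1 = 19 values of m_l.
cos θ_min = 9/√90, so θ_min ≈ 18.43°.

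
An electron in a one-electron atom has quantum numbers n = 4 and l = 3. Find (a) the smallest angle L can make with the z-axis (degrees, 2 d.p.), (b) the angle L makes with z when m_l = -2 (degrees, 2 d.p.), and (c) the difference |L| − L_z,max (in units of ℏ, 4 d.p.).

θ_min ≈ 30.00°; θ(m_l=-2) ≈ 125.26°; |L|−L_z,max ≈ 0.4641ℏ

cos θ_min = 3/√12, so θ_min ≈ 30.00°.
For m_l = -2: cos θ = -2/√12, θ ≈ 125.26°.
|L| − L_z,max = (2√3 − 3)ℏ ≈ 0.4641ℏ.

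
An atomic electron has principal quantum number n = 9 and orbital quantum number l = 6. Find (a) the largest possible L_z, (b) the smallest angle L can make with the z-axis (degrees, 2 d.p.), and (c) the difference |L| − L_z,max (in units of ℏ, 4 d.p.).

L_z,max = lℏ = 6ℏ.
cos θ_min = 6/√42, so θ_min ≈ 22.21°.
|L| − L_z,max = (√42 − 6)ℏ ≈ 0.4807ℏ.

L_z,max = 6ℏ; θ_min ≈ 22.21°; |L|−L_z,max ≈ 0.4807ℏ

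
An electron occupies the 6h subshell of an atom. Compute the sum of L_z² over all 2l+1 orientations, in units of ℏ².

Σ(L_z)² = 110 ℏ²

The 6h subshell has l = 5.
m_l runs from −5 to 5, i.e. {-5, -4, -3, -2, -1, 0, 1, 2, 3, 4, 5}.
Σ m_l² = l(l+1)(2l+1)/3 = 5·6·11/3 = 110.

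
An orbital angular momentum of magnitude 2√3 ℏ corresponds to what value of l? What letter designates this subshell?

|L| = ℏ√(l(l+1)), so l(l+1) = 12.
Solving: l = 3.

l = 3 (f orbital)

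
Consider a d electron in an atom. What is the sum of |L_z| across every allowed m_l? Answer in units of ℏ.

Σ|L_z| = 6 ℏ

For a d orbital, l = 2.
m_l runs from −2 to 2, i.e. {-2, -1, 0, 1, 2}.
Σ|m_l| = 2(1+2+…+2) = 6.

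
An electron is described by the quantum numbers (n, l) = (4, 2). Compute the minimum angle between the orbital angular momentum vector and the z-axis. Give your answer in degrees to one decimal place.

|L| = ℏ√(l(l+1)) = √6 ℏ.
The smallest angle corresponds to the largest L_z, i.e. m_l = l = 2, giving L_z = 2ℏ.
cos θ_min = 2/√6, so θ_min ≈ 35.3°.

θ_min ≈ 35.3°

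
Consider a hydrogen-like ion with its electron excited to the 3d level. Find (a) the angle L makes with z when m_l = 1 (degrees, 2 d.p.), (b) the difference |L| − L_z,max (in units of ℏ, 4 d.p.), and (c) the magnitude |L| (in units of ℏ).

θ(m_l=1) ≈ 65.91°; |L|−L_z,max ≈ 0.4495ℏ; |L| = √6 ℏ ≈ 2.449ℏ

The 3d level has l = 2.
For m_l = 1: cos θ = 1/√6, θ ≈ 65.91°.
|L| − L_z,max = (√6 − 2)ℏ ≈ 0.4495ℏ.
|L| = ℏ√(2·3) = √6 ℏ ≈ 2.449ℏ.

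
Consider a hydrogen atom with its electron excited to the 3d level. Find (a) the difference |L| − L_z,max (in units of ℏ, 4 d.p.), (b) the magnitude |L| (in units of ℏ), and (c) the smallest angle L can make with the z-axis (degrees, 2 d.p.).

|L|−L_z,max ≈ 0.4495ℏ; |L| = √6 ℏ ≈ 2.449ℏ; θ_min ≈ 35.26°

The 3d level has l = 2.
|L| − L_z,max = (√6 − 2)ℏ ≈ 0.4495ℏ.
|L| = ℏ√(2·3) = √6 ℏ ≈ 2.449ℏ.
cos θ_min = 2/√6, so θ_min ≈ 35.26°.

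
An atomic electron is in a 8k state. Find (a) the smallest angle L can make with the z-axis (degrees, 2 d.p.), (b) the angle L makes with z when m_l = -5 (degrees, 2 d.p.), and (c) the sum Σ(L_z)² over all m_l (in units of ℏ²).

θ_min ≈ 20.70°; θ(m_l=-5) ≈ 131.92°; Σ(L_z)² = 280 ℏ²

The 8k subshell has l = 7.
cos θ_min = 7/√56, so θ_min ≈ 20.70°.
For m_l = -5: cos θ = -5/√56, θ ≈ 131.92°.
Σ m_l² = 280, so Σ(L_z)² = 280 ℏ².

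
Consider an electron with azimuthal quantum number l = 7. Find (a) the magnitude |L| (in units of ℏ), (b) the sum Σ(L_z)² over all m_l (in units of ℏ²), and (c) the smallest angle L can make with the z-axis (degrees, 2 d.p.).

|L| = ℏ√(7·8) = 2√14 ℏ ≈ 7.483ℏ.
Σ m_l² = 280, so Σ(L_z)² = 280 ℏ².
cos θ_min = 7/√56, so θ_min ≈ 20.70°.

|L| = 2√14 ℏ ≈ 7.483ℏ; Σ(L_z)² = 280 ℏ²; θ_min ≈ 20.70°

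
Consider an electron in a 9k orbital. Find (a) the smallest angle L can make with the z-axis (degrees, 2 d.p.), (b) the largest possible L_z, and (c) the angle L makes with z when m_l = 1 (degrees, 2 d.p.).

θ_min ≈ 20.70°; L_z,max = 7ℏ; θ(m_l=1) ≈ 82.32°

9k means n = 9, l = 7.
cos θ_min = 7/√56, so θ_min ≈ 20.70°.
L_z,max = lℏ = 7ℏ.
For m_l = 1: cos θ = 1/√56, θ ≈ 82.32°.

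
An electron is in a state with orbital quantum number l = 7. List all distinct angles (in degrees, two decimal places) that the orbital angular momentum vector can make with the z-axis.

θ ∈ {20.70°, 36.70°, 48.08°, 57.69°, 66.37°, 74.50°, 82.32°, 90.00°, 97.68°, 105.50°, 113.63°, 122.31°, 131.92°, 143.30°, 159.30°}

|L| = ℏ√(l(l+1)) = 2√14 ℏ.
cos θ = m_l/√56 for each m_l ∈ {-7, -6, -5, -4, -3, -2, -1, 0, 1, 2, 3, 4, 5, 6, 7}.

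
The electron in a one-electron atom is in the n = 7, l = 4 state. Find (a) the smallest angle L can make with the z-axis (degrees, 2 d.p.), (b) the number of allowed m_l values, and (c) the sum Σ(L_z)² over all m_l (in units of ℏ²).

cos θ_min = 4/√20, so θ_min ≈ 26.57°.
There are 2l+1 = 9 values of m_l.
Σ m_l² = 60, so Σ(L_z)² = 60 ℏ².

θ_min ≈ 26.57°; 9 values; Σ(L_z)² = 60 ℏ²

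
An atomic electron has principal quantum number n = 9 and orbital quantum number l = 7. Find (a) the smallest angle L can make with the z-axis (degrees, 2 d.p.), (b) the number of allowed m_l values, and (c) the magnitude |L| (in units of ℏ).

cos θ_min = 7/√56, so θ_min ≈ 20.70°.
There are 2l+1 = 15 values of m_l.
|L| = ℏ√(7·8) = 2√14 ℏ ≈ 7.483ℏ.

θ_min ≈ 20.70°; 15 values; |L| = 2√14 ℏ ≈ 7.483ℏ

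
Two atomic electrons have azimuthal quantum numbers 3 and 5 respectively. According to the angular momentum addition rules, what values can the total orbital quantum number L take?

L = 2, 3, 4, 5, 6, 7, 8

L runs from |3 − 5| = 2 to 3 + 5 = 8.
Allowed values: L = 2, 3, 4, 5, 6, 7, 8.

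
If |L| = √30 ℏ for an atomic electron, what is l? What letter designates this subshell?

Since |L|² = l(l+1)ℏ², l(l+1) = 30.
The positive root is l = 5.

l = 5 (h orbital)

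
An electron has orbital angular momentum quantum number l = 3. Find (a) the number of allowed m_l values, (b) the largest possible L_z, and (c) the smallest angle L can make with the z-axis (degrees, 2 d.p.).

7 values; L_z,max = 3ℏ; θ_min ≈ 30.00°

There are 2l+1 = 7 values of m_l.
L_z,max = lℏ = 3ℏ.
cos θ_min = 3/√12, so θ_min ≈ 30.00°.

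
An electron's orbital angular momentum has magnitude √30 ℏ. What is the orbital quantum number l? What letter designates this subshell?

l = 5 (h orbital)

|L| = ℏ√(l(l+1)), so l(l+1) = 30.
Solving: l = 5.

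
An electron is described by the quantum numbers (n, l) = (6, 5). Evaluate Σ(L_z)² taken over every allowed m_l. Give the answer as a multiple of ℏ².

Σ(L_z)² = 110 ℏ²

m_l runs from −5 to 5, i.e. {-5, -4, -3, -2, -1, 0, 1, 2, 3, 4, 5}.
Σ m_l² = 2·(1 + 4 + 9 + 16 + 25) = 110.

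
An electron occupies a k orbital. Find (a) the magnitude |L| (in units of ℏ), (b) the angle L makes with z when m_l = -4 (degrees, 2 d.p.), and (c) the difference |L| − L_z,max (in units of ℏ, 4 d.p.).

A k state has l = 7.
|L| = ℏ√(7·8) = 2√14 ℏ ≈ 7.483ℏ.
For m_l = -4: cos θ = -4/√56, θ ≈ 122.31°.
|L| − L_z,max = (2√14 − 7)ℏ ≈ 0.4833ℏ.

|L| = 2√14 ℏ ≈ 7.483ℏ; θ(m_l=-4) ≈ 122.31°; |L|−L_z,max ≈ 0.4833ℏ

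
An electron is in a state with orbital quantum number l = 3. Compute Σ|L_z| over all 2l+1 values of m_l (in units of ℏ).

Σ|L_z| = 12 ℏ

m_l ∈ {-3, -2, -1, 0, 1, 2, 3}.
Σ|m_l| = l(l+1) = 12.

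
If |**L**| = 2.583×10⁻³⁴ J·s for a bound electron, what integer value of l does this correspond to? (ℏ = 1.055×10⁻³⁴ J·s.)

l = 2

|L|/ℏ = (2.583×10⁻³⁴)/(1.055×10⁻³⁴) ≈ 2.448.
l(l+1) ≈ 2.448² ≈ 5.99, so l = 2.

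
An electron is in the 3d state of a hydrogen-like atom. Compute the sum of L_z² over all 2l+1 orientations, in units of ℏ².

Σ(L_z)² = 10 ℏ²

For 3d, l = 2.
m_l runs from −2 to 2, i.e. {-2, -1, 0, 1, 2}.
Summing m² from −2 to 2: Σ m_l² = 10.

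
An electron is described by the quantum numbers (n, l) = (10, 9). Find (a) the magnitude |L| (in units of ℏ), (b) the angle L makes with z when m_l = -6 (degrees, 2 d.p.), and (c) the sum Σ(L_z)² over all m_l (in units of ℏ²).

|L| = 3√10 ℏ ≈ 9.487ℏ; θ(m_l=-6) ≈ 129.23°; Σ(L_z)² = 570 ℏ²

|L| = ℏ√(9·10) = 3√10 ℏ ≈ 9.487ℏ.
For m_l = -6: cos θ = -6/√90, θ ≈ 129.23°.
Σ m_l² = 570, so Σ(L_z)² = 570 ℏ².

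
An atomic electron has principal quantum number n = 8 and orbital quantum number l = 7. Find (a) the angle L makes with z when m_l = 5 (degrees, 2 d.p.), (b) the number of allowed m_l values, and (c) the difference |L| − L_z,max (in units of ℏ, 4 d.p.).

θ(m_l=5) ≈ 48.08°; 15 values; |L|−L_z,max ≈ 0.4833ℏ

For m_l = 5: cos θ = 5/√56, θ ≈ 48.08°.
There are 2l+1 = 15 values of m_l.
|L| − L_z,max = (2√14 − 7)ℏ ≈ 0.4833ℏ.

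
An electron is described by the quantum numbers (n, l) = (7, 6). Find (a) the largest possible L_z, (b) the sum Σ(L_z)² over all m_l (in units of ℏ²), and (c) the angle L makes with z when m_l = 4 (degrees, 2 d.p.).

L_z,max = 6ℏ; Σ(L_z)² = 182 ℏ²; θ(m_l=4) ≈ 51.89°

L_z,max = lℏ = 6ℏ.
Σ m_l² = 182, so Σ(L_z)² = 182 ℏ².
For m_l = 4: cos θ = 4/√42, θ ≈ 51.89°.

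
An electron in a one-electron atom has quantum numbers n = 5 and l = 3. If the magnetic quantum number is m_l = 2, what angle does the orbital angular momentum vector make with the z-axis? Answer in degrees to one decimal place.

θ ≈ 54.7°

|L| = √(l(l+1)) ℏ = 2√3 ℏ.
L_z = m_l ℏ = 2ℏ.
cos θ = L_z/|L| = 2/√12, so θ ≈ 54.7°.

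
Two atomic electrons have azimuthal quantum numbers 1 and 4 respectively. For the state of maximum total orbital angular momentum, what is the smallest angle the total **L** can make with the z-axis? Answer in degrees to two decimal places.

θ_min ≈ 24.09°

Angular momentum addition gives L = |l₁ − l₂|, …, l₁ + l₂.
So L can be 3, 4, 5.
The maximum is L = 5, with |L_tot| = ℏ√(5·6) = √30 ℏ.
The minimum angle with z is arccos(5/√30) ≈ 24.09°.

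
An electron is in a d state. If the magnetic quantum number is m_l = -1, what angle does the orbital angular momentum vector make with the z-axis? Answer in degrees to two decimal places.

The letter d corresponds to l = 2.
|L| = ℏ√(l(l+1)) = √6 ℏ.
L_z = m_l ℏ = −1ℏ.
cos θ = L_z/|L| = -1/√6, so θ ≈ 114.09°.

θ ≈ 114.09°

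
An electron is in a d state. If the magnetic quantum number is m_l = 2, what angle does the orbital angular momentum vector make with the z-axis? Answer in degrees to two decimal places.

θ ≈ 35.26°

The letter d corresponds to l = 2.
|L|² = l(l+1)ℏ² = 6ℏ², so |L| = √6 ℏ.
L_z = m_l ℏ = 2ℏ.
cos θ = L_z/|L| = 2/√6, so θ ≈ 35.26°.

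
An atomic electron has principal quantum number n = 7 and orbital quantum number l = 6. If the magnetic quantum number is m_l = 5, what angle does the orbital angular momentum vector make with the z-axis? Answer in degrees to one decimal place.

|L| = ℏ√(l(l+1)) = √42 ℏ.
L_z = m_l ℏ = 5ℏ.
cos θ = L_z/|L| = 5/√42, so θ ≈ 39.5°.

θ ≈ 39.5°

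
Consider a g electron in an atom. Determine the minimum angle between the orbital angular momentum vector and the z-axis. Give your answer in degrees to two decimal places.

θ_min ≈ 26.57°

A g state has l = 4.
|L| = √(l(l+1)) ℏ = 2√5 ℏ.
The smallest angle corresponds to the largest L_z, i.e. m_l = l = 4, giving L_z = 4ℏ.
cos θ_min = 4/√20, so θ_min ≈ 26.57°.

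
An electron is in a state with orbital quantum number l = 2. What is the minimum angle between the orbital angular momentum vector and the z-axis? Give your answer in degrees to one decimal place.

θ_min ≈ 35.3°

|L| = √(l(l+1)) ℏ = √6 ℏ.
The smallest angle corresponds to the largest L_z, i.e. m_l = l = 2, giving L_z = 2ℏ.
cos θ_min = 2/√6, so θ_min ≈ 35.3°.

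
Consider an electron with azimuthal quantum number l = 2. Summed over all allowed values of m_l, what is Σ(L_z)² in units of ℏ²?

Σ(L_z)² = 10 ℏ²

The allowed m_l values are -2, -1, 0, 1, 2.
Σ m_l² = l(l+1)(2l+1)/3 = 2·3·5/3 = 10.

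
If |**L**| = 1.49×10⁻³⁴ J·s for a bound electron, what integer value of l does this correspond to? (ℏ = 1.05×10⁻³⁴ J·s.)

l = 1

Dividing by ℏ: |L|/ℏ ≈ 1.419.
Set l(l+1) = 2.01; the integer solution is l = 1.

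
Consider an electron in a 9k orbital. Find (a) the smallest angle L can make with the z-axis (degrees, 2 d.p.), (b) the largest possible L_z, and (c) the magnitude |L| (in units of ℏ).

The 9k subshell has l = 7.
cos θ_min = 7/√56, so θ_min ≈ 20.70°.
L_z,max = lℏ = 7ℏ.
|L| = ℏ√(7·8) = 2√14 ℏ ≈ 7.483ℏ.

θ_min ≈ 20.70°; L_z,max = 7ℏ; |L| = 2√14 ℏ ≈ 7.483ℏ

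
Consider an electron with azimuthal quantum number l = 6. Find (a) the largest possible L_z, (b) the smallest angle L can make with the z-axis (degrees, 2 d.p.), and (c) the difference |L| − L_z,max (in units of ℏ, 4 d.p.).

L_z,max = lℏ = 6ℏ.
cos θ_min = 6/√42, so θ_min ≈ 22.21°.
|L| − L_z,max = (√42 − 6)ℏ ≈ 0.4807ℏ.

L_z,max = 6ℏ; θ_min ≈ 22.21°; |L|−L_z,max ≈ 0.4807ℏ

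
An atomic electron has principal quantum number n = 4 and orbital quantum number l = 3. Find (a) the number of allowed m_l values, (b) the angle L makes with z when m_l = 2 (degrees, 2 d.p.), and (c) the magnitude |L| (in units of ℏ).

7 values; θ(m_l=2) ≈ 54.74°; |L| = 2√3 ℏ ≈ 3.464ℏ

There are 2l+1 = 7 values of m_l.
For m_l = 2: cos θ = 2/√12, θ ≈ 54.74°.
|L| = ℏ√(3·4) = 2√3 ℏ ≈ 3.464ℏ.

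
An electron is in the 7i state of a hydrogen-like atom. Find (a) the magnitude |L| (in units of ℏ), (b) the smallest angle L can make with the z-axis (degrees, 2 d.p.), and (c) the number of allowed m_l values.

|L| = √42 ℏ ≈ 6.481ℏ; θ_min ≈ 22.21°; 13 values

For 7i, l = 6.
|L| = ℏ√(6·7) = √42 ℏ ≈ 6.481ℏ.
cos θ_min = 6/√42, so θ_min ≈ 22.21°.
There are 2l+1 = 13 values of m_l.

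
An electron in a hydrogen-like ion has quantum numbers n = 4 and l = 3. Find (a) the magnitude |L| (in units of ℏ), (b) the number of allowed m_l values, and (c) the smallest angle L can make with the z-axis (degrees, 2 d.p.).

|L| = 2√3 ℏ ≈ 3.464ℏ; 7 values; θ_min ≈ 30.00°

|L| = ℏ√(3·4) = 2√3 ℏ ≈ 3.464ℏ.
There are 2l+1 = 7 values of m_l.
cos θ_min = 3/√12, so θ_min ≈ 30.00°.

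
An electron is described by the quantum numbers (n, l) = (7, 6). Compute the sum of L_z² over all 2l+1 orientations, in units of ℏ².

Σ(L_z)² = 182 ℏ²

m_l ∈ {-6, -5, -4, -3, -2, -1, 0, 1, 2, 3, 4, 5, 6}.
Σ m_l² = l(l+1)(2l+1)/3 = 6·7·13/3 = 182.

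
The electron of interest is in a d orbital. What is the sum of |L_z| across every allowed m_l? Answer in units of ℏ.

D corresponds to l = 2.
The allowed m_l values are -2, -1, 0, 1, 2.
Σ|m_l| = 2·2(2+1)/2 = 6.

Σ|L_z| = 6 ℏ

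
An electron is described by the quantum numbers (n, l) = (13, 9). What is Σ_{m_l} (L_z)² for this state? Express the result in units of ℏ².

m_l ∈ {-9, -8, -7, -6, -5, -4, -3, -2, -1, 0, 1, 2, 3, 4, 5, 6, 7, 8, 9}.
Summing m² from −9 to 9: Σ m_l² = 570.

Σ(L_z)² = 570 ℏ²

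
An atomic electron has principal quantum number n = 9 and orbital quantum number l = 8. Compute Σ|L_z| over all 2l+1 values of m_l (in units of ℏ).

The allowed m_l values are -8, -7, -6, -5, -4, -3, -2, -1, 0, 1, 2, 3, 4, 5, 6, 7, 8.
Σ|m_l| = 2·8(8+1)/2 = 72.

Σ|L_z| = 72 ℏ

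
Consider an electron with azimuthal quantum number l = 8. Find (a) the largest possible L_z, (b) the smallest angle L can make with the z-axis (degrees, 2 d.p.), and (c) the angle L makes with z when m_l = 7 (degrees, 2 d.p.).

L_z,max = 8ℏ; θ_min ≈ 19.47°; θ(m_l=7) ≈ 34.42°

L_z,max = lℏ = 8ℏ.
cos θ_min = 8/√72, so θ_min ≈ 19.47°.
For m_l = 7: cos θ = 7/√72, θ ≈ 34.42°.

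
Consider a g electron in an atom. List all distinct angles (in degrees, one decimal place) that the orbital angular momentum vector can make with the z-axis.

A g state has l = 4.
|L|² = l(l+1)ℏ² = 20ℏ², so |L| = 2√5 ℏ.
cos θ = m_l/√20 for each m_l ∈ {-4, -3, -2, -1, 0, 1, 2, 3, 4}.

θ ∈ {26.6°, 47.9°, 63.4°, 77.1°, 90.0°, 102.9°, 116.6°, 132.1°, 153.4°}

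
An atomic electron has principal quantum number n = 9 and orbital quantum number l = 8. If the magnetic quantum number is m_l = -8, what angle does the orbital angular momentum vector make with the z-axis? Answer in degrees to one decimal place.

|L| = ℏ√(l(l+1)) = 6√2 ℏ.
L_z = m_l ℏ = −8ℏ.
cos θ = L_z/|L| = -8/√72, so θ ≈ 160.5°.

θ ≈ 160.5°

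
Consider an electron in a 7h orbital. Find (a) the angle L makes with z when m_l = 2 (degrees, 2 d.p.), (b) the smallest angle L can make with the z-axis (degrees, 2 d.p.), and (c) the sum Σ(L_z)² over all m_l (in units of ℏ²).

θ(m_l=2) ≈ 68.58°; θ_min ≈ 24.09°; Σ(L_z)² = 110 ℏ²

7h means n = 7, l = 5.
For m_l = 2: cos θ = 2/√30, θ ≈ 68.58°.
cos θ_min = 5/√30, so θ_min ≈ 24.09°.
Σ m_l² = 110, so Σ(L_z)² = 110 ℏ².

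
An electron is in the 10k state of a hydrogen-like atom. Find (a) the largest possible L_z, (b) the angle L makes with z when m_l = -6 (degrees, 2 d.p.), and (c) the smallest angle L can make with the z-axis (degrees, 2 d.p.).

L_z,max = 7ℏ; θ(m_l=-6) ≈ 143.30°; θ_min ≈ 20.70°

10k means n = 10, l = 7.
L_z,max = lℏ = 7ℏ.
For m_l = -6: cos θ = -6/√56, θ ≈ 143.30°.
cos θ_min = 7/√56, so θ_min ≈ 20.70°.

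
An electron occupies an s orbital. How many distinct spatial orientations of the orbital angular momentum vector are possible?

The letter s corresponds to l = 0.
The number of m_l values is 2l + 1 = 2·0 + 1 = 1.

1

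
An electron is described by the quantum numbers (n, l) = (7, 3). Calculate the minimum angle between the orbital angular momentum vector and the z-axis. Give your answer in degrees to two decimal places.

|L| = √(l(l+1)) ℏ = 2√3 ℏ.
The smallest angle corresponds to the largest L_z, i.e. m_l = l = 3, giving L_z = 3ℏ.
cos θ_min = 3/√12, so θ_min ≈ 30.00°.

θ_min ≈ 30.00°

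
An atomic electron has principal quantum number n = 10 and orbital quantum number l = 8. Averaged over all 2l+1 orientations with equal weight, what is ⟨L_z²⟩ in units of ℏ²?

⟨L_z²⟩ = 24 ℏ²

m_l runs from −8 to 8, i.e. {-8, -7, -6, -5, -4, -3, -2, -1, 0, 1, 2, 3, 4, 5, 6, 7, 8}.
⟨L_z²⟩ = ℏ²·l(l+1)/3 = 24ℏ².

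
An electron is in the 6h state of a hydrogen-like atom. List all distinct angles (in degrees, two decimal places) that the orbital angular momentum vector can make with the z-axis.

6h means n = 6, l = 5.
|L| = √(l(l+1)) ℏ = √30 ℏ.
cos θ = m_l/√30 for each m_l ∈ {-5, -4, -3, -2, -1, 0, 1, 2, 3, 4, 5}.

θ ∈ {24.09°, 43.09°, 56.79°, 68.58°, 79.48°, 90.00°, 100.52°, 111.42°, 123.21°, 136.91°, 155.91°}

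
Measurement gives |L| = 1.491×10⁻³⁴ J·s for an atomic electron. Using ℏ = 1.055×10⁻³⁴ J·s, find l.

l = 1

In units of ℏ, |L| ≈ 1.413.
Set l(l+1) = 2.00; the integer solution is l = 1.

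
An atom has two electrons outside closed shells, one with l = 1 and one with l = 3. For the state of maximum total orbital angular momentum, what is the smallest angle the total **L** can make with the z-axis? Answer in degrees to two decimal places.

θ_min ≈ 26.57°

By the triangle rule, |l₁ − l₂| ≤ L ≤ l₁ + l₂.
So L can be 2, 3, 4.
The maximum is L = 4, with |L_tot| = ℏ√(4·5) = 2√5 ℏ.
The minimum angle with z is arccos(4/√20) ≈ 26.57°.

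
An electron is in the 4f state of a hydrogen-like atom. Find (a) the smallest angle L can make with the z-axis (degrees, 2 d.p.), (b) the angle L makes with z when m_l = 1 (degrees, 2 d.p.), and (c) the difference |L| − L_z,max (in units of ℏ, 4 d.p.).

4f means n = 4, l = 3.
cos θ_min = 3/√12, so θ_min ≈ 30.00°.
For m_l = 1: cos θ = 1/√12, θ ≈ 73.22°.
|L| − L_z,max = (2√3 − 3)ℏ ≈ 0.4641ℏ.

θ_min ≈ 30.00°; θ(m_l=1) ≈ 73.22°; |L|−L_z,max ≈ 0.4641ℏ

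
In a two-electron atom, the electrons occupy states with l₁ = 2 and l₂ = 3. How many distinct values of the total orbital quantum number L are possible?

Angular momentum addition gives L = |l₁ − l₂|, …, l₁ + l₂.
Allowed values: L = 1, 2, 3, 4, 5.
That is 5 values.

5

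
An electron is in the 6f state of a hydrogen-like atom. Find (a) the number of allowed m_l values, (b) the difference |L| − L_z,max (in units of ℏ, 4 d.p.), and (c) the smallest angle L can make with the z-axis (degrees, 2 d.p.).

7 values; |L|−L_z,max ≈ 0.4641ℏ; θ_min ≈ 30.00°

6f means n = 6, l = 3.
There are 2l+1 = 7 values of m_l.
|L| − L_z,max = (2√3 − 3)ℏ ≈ 0.4641ℏ.
cos θ_min = 3/√12, so θ_min ≈ 30.00°.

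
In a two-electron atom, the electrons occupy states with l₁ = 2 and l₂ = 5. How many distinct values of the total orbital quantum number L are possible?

Angular momentum addition gives L = |l₁ − l₂|, …, l₁ + l₂.
So L can be 3, 4, 5, 6, 7.
That is 5 values.

5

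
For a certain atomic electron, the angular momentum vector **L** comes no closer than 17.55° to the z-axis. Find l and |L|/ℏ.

cos θ_min = l/√(l(l+1)) = √(l/(l+1)), so l/(l+1) = cos²(17.55°) = 0.9091.
Thus l = 0.9091/(1 − 0.9091) ≈ 10.
Then |L| = ℏ√(10·11) = √110 ℏ.

l = 10, |L| = √110 ℏ ≈ 10.488ℏ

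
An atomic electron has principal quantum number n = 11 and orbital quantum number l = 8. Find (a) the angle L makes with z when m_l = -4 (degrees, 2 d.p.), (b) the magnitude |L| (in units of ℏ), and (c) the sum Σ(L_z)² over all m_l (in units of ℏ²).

θ(m_l=-4) ≈ 118.13°; |L| = 6√2 ℏ ≈ 8.485ℏ; Σ(L_z)² = 408 ℏ²

For m_l = -4: cos θ = -4/√72, θ ≈ 118.13°.
|L| = ℏ√(8·9) = 6√2 ℏ ≈ 8.485ℏ.
Σ m_l² = 408, so Σ(L_z)² = 408 ℏ².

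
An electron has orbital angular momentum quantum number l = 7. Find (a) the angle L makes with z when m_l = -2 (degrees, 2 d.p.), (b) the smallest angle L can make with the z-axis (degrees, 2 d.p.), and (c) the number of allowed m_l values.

For m_l = -2: cos θ = -2/√56, θ ≈ 105.50°.
cos θ_min = 7/√56, so θ_min ≈ 20.70°.
There are 2l+1 = 15 values of m_l.

θ(m_l=-2) ≈ 105.50°; θ_min ≈ 20.70°; 15 values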